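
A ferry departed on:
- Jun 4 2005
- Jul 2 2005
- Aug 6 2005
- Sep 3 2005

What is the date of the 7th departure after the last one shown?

Gaps: 28, 35, 28 days — a mix of 28 and 35. Every date is a Saturday.
Each is the 1st Saturday of its month.
1st Saturday of October 2005: Oct 1 2005.
1st Saturday of November 2005: Nov 5 2005.
December 2005 — 1st Saturday is Dec 3 2005.
1st Saturday of January 2006: Jan 7 2006.
February 2006 — 1st Saturday is Feb 4 2006.
1st Saturday of March 2006: Mar 4 2006.
April 2006 — 1st Saturday is Apr 1 2006.

Apr 1 2006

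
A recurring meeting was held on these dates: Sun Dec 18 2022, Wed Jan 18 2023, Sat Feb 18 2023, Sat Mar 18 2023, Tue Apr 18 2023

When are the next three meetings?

Thu May 18 2023, Sun Jun 18 2023, Tue Jul 18 2023

Gaps: 31, 31, 28, 31 days — not constant. Every event is on the 18th of the month.
Pattern: the 18th of each month.
Next: May 2023 → Thu May 18 2023.
Next: June 2023 → Sun Jun 18 2023.
July 2023: Tue Jul 18 2023.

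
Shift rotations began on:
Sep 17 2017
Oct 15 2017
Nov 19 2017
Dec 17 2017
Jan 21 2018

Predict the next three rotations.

These are Sundays at 28- or 35-day spacing (28, 35, 28, 35).
The pattern: 3rd Sunday of the month.
3rd Sunday of February 2018: Feb 18 2018.
3rd Sunday of March 2018: Mar 18 2018.
April 2018 — 3rd Sunday is Apr 15 2018.

Feb 18 2018, Mar 18 2018, Apr 15 2018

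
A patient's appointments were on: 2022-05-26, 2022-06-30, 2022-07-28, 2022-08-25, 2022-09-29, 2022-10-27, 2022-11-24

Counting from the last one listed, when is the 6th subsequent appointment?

2023-05-25

All Thursdays; the gaps (35, 28, 28, 35, 28, 28) vary with month length.
This is the last Thursday of each month.
December 2022 ends with Thursday 2022-12-29.
January 2023 ends with Thursday 2023-01-26.
Last Thursday of February 2023: 2023-02-23.
March 2023 ends with Thursday 2023-03-30.
April 2023 ends with Thursday 2023-04-27.
Last Thursday of May 2023: 2023-05-25.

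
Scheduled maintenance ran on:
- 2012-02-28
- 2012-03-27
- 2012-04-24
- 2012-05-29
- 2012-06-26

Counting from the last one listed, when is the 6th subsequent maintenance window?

These are Tuesdays with 28, 28, 35, 28-day gaps.
Each is the final Tuesday of its month — 2012-05-29 is past the 28th, so '4th Tuesday' doesn't fit.
Last Tuesday of July 2012: 2012-07-31.
Last Tuesday of August 2012: 2012-08-28.
Last Tuesday of September 2012: 2012-09-25.
October 2012 ends with Tuesday 2012-10-30.
Last Tuesday of November 2012: 2012-11-27.
December 2012 ends with Tuesday 2012-12-25.

2012-12-25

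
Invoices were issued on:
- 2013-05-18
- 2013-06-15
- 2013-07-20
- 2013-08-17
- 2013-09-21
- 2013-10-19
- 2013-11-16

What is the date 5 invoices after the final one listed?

2014-04-19

These are Saturdays at 28- or 35-day spacing (28, 35, 28, 35, 28, 28).
The pattern: 3rd Saturday of the month.
3rd Saturday of December 2013: 2013-12-21.
3rd Saturday of January 2014: 2014-01-18.
February 2014 — 3rd Saturday is 2014-02-15.
March 2014 — 3rd Saturday is 2014-03-15.
April 2014 — 3rd Saturday is 2014-04-19.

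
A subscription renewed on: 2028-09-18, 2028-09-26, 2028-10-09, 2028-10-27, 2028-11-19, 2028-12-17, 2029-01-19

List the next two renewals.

Gaps: 8, 13, 18, 23, 28, 33 days — each gap is 5 larger than the previous one.
Next gap: 38 days. 2029-01-19 + 38 days = 2029-02-26.
Next gap: 43 days. 2029-02-26 + 43 days = 2029-04-10.

2029-02-26, 2029-04-10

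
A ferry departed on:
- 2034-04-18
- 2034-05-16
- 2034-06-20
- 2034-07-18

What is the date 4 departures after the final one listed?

2034-11-21

These are Tuesdays at 28- or 35-day spacing (28, 35, 28).
The pattern: 3rd Tuesday of the month.
August 2034 — 3rd Tuesday is 2034-08-15.
3rd Tuesday of September 2034: 2034-09-19.
3rd Tuesday of October 2034: 2034-10-17.
November 2034 — 3rd Tuesday is 2034-11-21.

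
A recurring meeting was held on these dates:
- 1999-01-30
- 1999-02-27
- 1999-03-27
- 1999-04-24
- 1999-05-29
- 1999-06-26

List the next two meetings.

These are Saturdays with 28, 28, 28, 35, 28-day gaps.
Each is the final Saturday of its month — 1999-01-30 is past the 28th, so '4th Saturday' doesn't fit.
July 1999 ends with Saturday 1999-07-31.
August 1999 ends with Saturday 1999-08-28.

1999-07-31, 1999-08-28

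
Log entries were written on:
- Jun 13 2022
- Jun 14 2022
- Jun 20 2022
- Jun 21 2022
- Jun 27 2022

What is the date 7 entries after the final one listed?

Every event lands on a Monday or Tuesday (gaps cycle 1, 6, 1, 6).
So the schedule is: every Monday and Tuesday.
The following Tuesday is Jun 28 2022.
Next Monday: Jul 4 2022.
Next Tuesday: Jul 5 2022.
The following Monday is Jul 11 2022.
Next Tuesday: Jul 12 2022.
Next Monday: Jul 18 2022.
The following Tuesday is Jul 19 2022.

Jul 19 2022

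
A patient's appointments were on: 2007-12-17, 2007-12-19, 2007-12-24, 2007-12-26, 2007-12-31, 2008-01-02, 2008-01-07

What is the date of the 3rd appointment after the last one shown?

The gap pattern 2, 5, 2, 5, 2, 5 repeats every 2 events.
These are the Mondays and Wednesdays of each week.
The following Wednesday is 2008-01-09.
Next Monday: 2008-01-14.
Next Wednesday: 2008-01-16.

2008-01-16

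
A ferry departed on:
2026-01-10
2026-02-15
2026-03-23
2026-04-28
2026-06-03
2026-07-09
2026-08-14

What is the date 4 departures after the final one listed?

2027-01-05

Every event comes 36 days after the last (36, 36, 36, 36, 36, 36).
2026-08-14 + 36 days = 2026-09-19.
2026-09-19 + 36 days = 2026-10-25.
2026-10-25 + 36 days = 2026-11-30.
2026-11-30 + 36 days = 2027-01-05.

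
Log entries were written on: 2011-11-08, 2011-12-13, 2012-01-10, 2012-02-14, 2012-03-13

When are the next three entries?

These are Tuesdays at 28- or 35-day spacing (35, 28, 35, 28).
The pattern: 2nd Tuesday of the month.
April 2012 — 2nd Tuesday is 2012-04-10.
May 2012 — 2nd Tuesday is 2012-05-08.
2nd Tuesday of June 2012: 2012-06-12.

2012-04-10, 2012-05-08, 2012-06-12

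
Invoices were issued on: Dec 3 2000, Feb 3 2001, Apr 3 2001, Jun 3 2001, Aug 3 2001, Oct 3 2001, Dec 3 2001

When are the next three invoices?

Gaps: 62, 59, 61, 61, 61, 61 days — not constant. Every event is on the 3rd of the month.
Pattern: the 3rd of every 2 months.
February 2002: Feb 3 2002.
April 2002: Apr 3 2002.
June 2002: Jun 3 2002.

Feb 3 2002, Apr 3 2002, Jun 3 2002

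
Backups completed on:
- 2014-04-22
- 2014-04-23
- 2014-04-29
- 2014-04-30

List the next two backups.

2014-05-06, 2014-05-07

Gaps: 1, 6, 1 days — not constant, but cyclic with period 2.
The events fall on every Tuesday and Wednesday.
Next Tuesday: 2014-05-06.
Next Wednesday: 2014-05-07.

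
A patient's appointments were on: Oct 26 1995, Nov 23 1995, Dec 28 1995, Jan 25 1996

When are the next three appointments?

These are Thursdays at 28- or 35-day spacing (28, 35, 28).
The pattern: 4th Thursday of the month.
February 1996 — 4th Thursday is Feb 22 1996.
March 1996 — 4th Thursday is Mar 28 1996.
4th Thursday of April 1996: Apr 25 1996.

Feb 22 1996, Mar 28 1996, Apr 25 1996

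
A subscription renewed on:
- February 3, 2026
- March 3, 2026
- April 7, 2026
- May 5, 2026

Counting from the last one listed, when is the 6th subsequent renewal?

November 3, 2026

All dates are Tuesdays, 28, 35, 28 days apart.
Specifically, the 1st Tuesday of each month.
1st Tuesday of June 2026: June 2, 2026.
1st Tuesday of July 2026: July 7, 2026.
August 2026 — 1st Tuesday is August 4, 2026.
September 2026 — 1st Tuesday is September 1, 2026.
1st Tuesday of October 2026: October 6, 2026.
1st Tuesday of November 2026: November 3, 2026.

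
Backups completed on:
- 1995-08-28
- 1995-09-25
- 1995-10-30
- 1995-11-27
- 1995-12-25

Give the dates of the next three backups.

These are Mondays with 28, 35, 28, 28-day gaps.
Each is the final Monday of its month — 1995-10-30 is past the 28th, so '4th Monday' doesn't fit.
January 1996 ends with Monday 1996-01-29.
February 1996 ends with Monday 1996-02-26.
March 1996 ends with Monday 1996-03-25.

1996-01-29, 1996-02-26, 1996-03-25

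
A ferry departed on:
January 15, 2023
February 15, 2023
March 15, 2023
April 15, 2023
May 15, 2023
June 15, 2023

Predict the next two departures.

Each date is the 15th; the gaps (31, 28, 31, 30, 31) track the month lengths.
The rule is the 15th of each month.
Next: July 2023 → July 15, 2023.
August 2023: August 15, 2023.

July 15, 2023; August 15, 2023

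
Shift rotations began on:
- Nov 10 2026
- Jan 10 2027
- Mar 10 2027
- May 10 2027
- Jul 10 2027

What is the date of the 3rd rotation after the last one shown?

Jan 10 2028

Each date is the 10th; the gaps (61, 59, 61, 61) track the month lengths.
The rule is the 10th of every 2 months.
September 2027: Sep 10 2027.
November 2027: Nov 10 2027.
January 2028: Jan 10 2028.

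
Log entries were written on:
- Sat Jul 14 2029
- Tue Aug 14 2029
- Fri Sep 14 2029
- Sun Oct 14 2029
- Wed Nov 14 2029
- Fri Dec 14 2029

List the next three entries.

The day-of-month is always 14 (31, 31, 30, 31, 30 days between events).
So this recurs on the 14th of each month.
January 2030: Mon Jan 14 2030.
Next: February 2030 → Thu Feb 14 2030.
March 2030: Thu Mar 14 2030.

Mon Jan 14 2030, Thu Feb 14 2030, Thu Mar 14 2030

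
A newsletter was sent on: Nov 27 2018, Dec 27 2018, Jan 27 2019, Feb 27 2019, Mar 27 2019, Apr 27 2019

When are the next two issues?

May 27 2019, Jun 27 2019

Gaps: 30, 31, 31, 28, 31 days — not constant. Every event is on the 27th of the month.
Pattern: the 27th of each month.
Next: May 2019 → May 27 2019.
June 2019: Jun 27 2019.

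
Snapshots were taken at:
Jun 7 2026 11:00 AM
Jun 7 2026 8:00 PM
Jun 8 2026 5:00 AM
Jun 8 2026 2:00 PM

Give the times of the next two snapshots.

Spacing: 9, 9, 9 h — constant 9 h.
Jun 8 2026 2:00 PM + 9 h = Jun 8 2026 11:00 PM.
Jun 8 2026 11:00 PM + 9 h = Jun 9 2026 8:00 AM.

Jun 8 2026 11:00 PM, Jun 9 2026 8:00 AM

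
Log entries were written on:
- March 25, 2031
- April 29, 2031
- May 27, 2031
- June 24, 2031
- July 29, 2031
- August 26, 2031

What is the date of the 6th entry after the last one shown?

All Tuesdays; the gaps (35, 28, 28, 35, 28) vary with month length.
This is the last Tuesday of each month.
September 2031 ends with Tuesday September 30, 2031.
October 2031 ends with Tuesday October 28, 2031.
November 2031 ends with Tuesday November 25, 2031.
December 2031 ends with Tuesday December 30, 2031.
January 2032 ends with Tuesday January 27, 2032.
Last Tuesday of February 2032: February 24, 2032.

February 24, 2032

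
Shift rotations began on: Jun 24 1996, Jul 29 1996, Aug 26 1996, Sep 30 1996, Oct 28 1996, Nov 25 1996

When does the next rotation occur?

All Mondays; the gaps (35, 28, 35, 28, 28) vary with month length.
This is the last Monday of each month.
December 1996 ends with Monday Dec 30 1996.

Dec 30 1996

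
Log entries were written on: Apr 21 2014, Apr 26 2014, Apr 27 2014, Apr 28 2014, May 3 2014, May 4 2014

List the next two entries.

May 5 2014, May 10 2014

Gaps: 5, 1, 1, 5, 1 days — not constant, but cyclic with period 3.
The events fall on every Monday, Saturday and Sunday.
The following Monday is May 5 2014.
The following Saturday is May 10 2014.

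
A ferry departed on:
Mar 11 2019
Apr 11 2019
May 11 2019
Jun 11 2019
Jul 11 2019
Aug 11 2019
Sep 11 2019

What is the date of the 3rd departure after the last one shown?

Dec 11 2019

The day-of-month is always 11 (31, 30, 31, 30, 31, 31 days between events).
So this recurs on the 11th of each month.
Next: October 2019 → Oct 11 2019.
November 2019: Nov 11 2019.
December 2019: Dec 11 2019.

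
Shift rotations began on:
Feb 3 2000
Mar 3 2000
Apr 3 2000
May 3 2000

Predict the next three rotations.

Each date is the 3rd; the gaps (29, 31, 30) track the month lengths.
The rule is the 3rd of each month.
June 2000: Jun 3 2000.
Next: July 2000 → Jul 3 2000.
Next: August 2000 → Aug 3 2000.

Jun 3 2000, Jul 3 2000, Aug 3 2000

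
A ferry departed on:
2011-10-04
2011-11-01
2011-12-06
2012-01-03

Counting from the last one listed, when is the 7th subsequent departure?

2012-08-07

These are Tuesdays at 28- or 35-day spacing (28, 35, 28).
The pattern: 1st Tuesday of the month.
February 2012 — 1st Tuesday is 2012-02-07.
March 2012 — 1st Tuesday is 2012-03-06.
April 2012 — 1st Tuesday is 2012-04-03.
1st Tuesday of May 2012: 2012-05-01.
1st Tuesday of June 2012: 2012-06-05.
1st Tuesday of July 2012: 2012-07-03.
August 2012 — 1st Tuesday is 2012-08-07.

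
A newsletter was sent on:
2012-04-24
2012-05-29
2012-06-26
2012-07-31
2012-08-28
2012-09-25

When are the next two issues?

2012-10-30, 2012-11-27

All Tuesdays; the gaps (35, 28, 35, 28, 28) vary with month length.
This is the last Tuesday of each month.
Last Tuesday of October 2012: 2012-10-30.
November 2012 ends with Tuesday 2012-11-27.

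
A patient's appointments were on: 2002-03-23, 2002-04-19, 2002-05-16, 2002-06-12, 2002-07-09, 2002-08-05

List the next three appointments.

2002-09-01, 2002-09-28, 2002-10-25

Every event comes 27 days after the last (27, 27, 27, 27, 27).
2002-08-05 + 27 days = 2002-09-01.
2002-09-01 + 27 days = 2002-09-28.
2002-09-28 + 27 days = 2002-10-25.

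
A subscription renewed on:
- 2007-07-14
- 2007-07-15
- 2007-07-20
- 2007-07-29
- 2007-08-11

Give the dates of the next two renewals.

2007-08-28, 2007-09-18

Intervals are 1, 5, 9, 13 days — an arithmetic progression with common difference 4.
Next gap: 17 days. 2007-08-11 + 17 days = 2007-08-28.
Next gap: 21 days. 2007-08-28 + 21 days = 2007-09-18.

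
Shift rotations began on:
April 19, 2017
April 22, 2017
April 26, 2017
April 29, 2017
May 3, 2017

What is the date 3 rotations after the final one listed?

May 13, 2017

The gap pattern 3, 4, 3, 4 repeats every 2 events.
These are the Wednesdays and Saturdays of each week.
The following Saturday is May 6, 2017.
The following Wednesday is May 10, 2017.
Next Saturday: May 13, 2017.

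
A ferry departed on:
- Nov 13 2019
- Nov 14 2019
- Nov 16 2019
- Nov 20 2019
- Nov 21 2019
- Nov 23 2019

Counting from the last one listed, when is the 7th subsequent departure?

Dec 11 2019

Every event lands on a Wednesday or Thursday or Saturday (gaps cycle 1, 2, 4, 1, 2).
So the schedule is: every Wednesday, Thursday and Saturday.
The following Wednesday is Nov 27 2019.
Next Thursday: Nov 28 2019.
Next Saturday: Nov 30 2019.
The following Wednesday is Dec 4 2019.
The following Thursday is Dec 5 2019.
The following Saturday is Dec 7 2019.
Next Wednesday: Dec 11 2019.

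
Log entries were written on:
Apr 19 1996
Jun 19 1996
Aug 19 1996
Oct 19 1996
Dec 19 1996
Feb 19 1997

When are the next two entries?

The day-of-month is always 19 (61, 61, 61, 61, 62 days between events).
So this recurs on the 19th of every 2 months.
April 1997: Apr 19 1997.
June 1997: Jun 19 1997.

Apr 19 1997, Jun 19 1997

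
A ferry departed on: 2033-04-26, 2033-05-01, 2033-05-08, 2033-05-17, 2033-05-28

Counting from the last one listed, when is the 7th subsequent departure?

Gaps: 5, 7, 9, 11 days — each gap is 2 larger than the previous one.
Next gap: 13 days. 2033-05-28 + 13 days = 2033-06-10.
Next gap: 15 days. 2033-06-10 + 15 days = 2033-06-25.
Next gap: 17 days. 2033-06-25 + 17 days = 2033-07-12.
Next gap: 19 days. 2033-07-12 + 19 days = 2033-07-31.
Next gap: 21 days. 2033-07-31 + 21 days = 2033-08-21.
Next gap: 23 days. 2033-08-21 + 23 days = 2033-09-13.
Next gap: 25 days. 2033-09-13 + 25 days = 2033-10-08.

2033-10-08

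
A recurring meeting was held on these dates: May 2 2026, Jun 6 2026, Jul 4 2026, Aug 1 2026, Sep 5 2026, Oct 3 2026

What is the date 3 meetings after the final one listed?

All dates are Saturdays, 35, 28, 28, 35, 28 days apart.
Specifically, the 1st Saturday of each month.
November 2026 — 1st Saturday is Nov 7 2026.
December 2026 — 1st Saturday is Dec 5 2026.
January 2027 — 1st Saturday is Jan 2 2027.

Jan 2 2027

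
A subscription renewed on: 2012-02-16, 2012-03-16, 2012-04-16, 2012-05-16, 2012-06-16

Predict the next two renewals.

Gaps: 29, 31, 30, 31 days — not constant. Every event is on the 16th of the month.
Pattern: the 16th of each month.
July 2012: 2012-07-16.
August 2012: 2012-08-16.

2012-07-16, 2012-08-16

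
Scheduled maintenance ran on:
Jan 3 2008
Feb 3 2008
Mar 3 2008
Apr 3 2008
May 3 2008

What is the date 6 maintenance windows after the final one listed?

Nov 3 2008

Gaps: 31, 29, 31, 30 days — not constant. Every event is on the 3rd of the month.
Pattern: the 3rd of each month.
Next: June 2008 → Jun 3 2008.
July 2008: Jul 3 2008.
August 2008: Aug 3 2008.
Next: September 2008 → Sep 3 2008.
October 2008: Oct 3 2008.
Next: November 2008 → Nov 3 2008.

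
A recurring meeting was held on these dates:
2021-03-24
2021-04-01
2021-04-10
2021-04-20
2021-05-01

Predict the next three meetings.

2021-05-13, 2021-05-26, 2021-06-09

Intervals are 8, 9, 10, 11 days — an arithmetic progression with common difference 1.
Next gap: 12 days. 2021-05-01 + 12 days = 2021-05-13.
Next gap: 13 days. 2021-05-13 + 13 days = 2021-05-26.
Next gap: 14 days. 2021-05-26 + 14 days = 2021-06-09.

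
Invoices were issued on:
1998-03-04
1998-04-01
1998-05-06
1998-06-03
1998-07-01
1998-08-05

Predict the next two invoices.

1998-09-02, 1998-10-07

These are Wednesdays at 28- or 35-day spacing (28, 35, 28, 28, 35).
The pattern: 1st Wednesday of the month.
September 1998 — 1st Wednesday is 1998-09-02.
October 1998 — 1st Wednesday is 1998-10-07.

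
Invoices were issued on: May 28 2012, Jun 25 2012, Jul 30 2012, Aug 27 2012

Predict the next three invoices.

These are Mondays with 28, 35, 28-day gaps.
Each is the final Monday of its month — Jul 30 2012 is past the 28th, so '4th Monday' doesn't fit.
Last Monday of September 2012: Sep 24 2012.
October 2012 ends with Monday Oct 29 2012.
November 2012 ends with Monday Nov 26 2012.

Sep 24 2012, Oct 29 2012, Nov 26 2012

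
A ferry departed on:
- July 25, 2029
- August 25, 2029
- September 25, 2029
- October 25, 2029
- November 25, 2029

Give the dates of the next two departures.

The day-of-month is always 25 (31, 31, 30, 31 days between events).
So this recurs on the 25th of each month.
December 2029: December 25, 2029.
January 2030: January 25, 2030.

December 25, 2029; January 25, 2030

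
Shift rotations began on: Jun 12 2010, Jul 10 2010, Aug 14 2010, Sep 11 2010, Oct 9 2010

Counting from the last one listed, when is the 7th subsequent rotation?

May 14 2011

All dates are Saturdays, 28, 35, 28, 28 days apart.
Specifically, the 2nd Saturday of each month.
November 2010 — 2nd Saturday is Nov 13 2010.
December 2010 — 2nd Saturday is Dec 11 2010.
January 2011 — 2nd Saturday is Jan 8 2011.
2nd Saturday of February 2011: Feb 12 2011.
March 2011 — 2nd Saturday is Mar 12 2011.
2nd Saturday of April 2011: Apr 9 2011.
May 2011 — 2nd Saturday is May 14 2011.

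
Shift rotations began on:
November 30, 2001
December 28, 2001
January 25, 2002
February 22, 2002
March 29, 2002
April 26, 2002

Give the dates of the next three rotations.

May 31, 2002; June 28, 2002; July 26, 2002

Every date is a Friday; gaps 28, 28, 28, 35, 28 days.
Each is the last Friday of its month (at least one falls on the 29th or later, ruling out '4th Friday').
May 2002 ends with Friday May 31, 2002.
Last Friday of June 2002: June 28, 2002.
July 2002 ends with Friday July 26, 2002.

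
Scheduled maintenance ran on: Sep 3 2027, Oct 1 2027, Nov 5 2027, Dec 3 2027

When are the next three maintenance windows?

All dates are Fridays, 28, 35, 28 days apart.
Specifically, the 1st Friday of each month.
1st Friday of January 2028: Jan 7 2028.
1st Friday of February 2028: Feb 4 2028.
1st Friday of March 2028: Mar 3 2028.

Jan 7 2028, Feb 4 2028, Mar 3 2028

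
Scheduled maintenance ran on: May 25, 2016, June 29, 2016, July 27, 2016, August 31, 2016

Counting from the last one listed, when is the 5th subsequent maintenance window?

All Wednesdays; the gaps (35, 28, 35) vary with month length.
This is the last Wednesday of each month.
Last Wednesday of September 2016: September 28, 2016.
October 2016 ends with Wednesday October 26, 2016.
Last Wednesday of November 2016: November 30, 2016.
Last Wednesday of December 2016: December 28, 2016.
Last Wednesday of January 2017: January 25, 2017.

January 25, 2017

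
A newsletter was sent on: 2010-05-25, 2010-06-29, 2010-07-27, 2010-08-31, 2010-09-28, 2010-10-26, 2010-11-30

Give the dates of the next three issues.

Every date is a Tuesday; gaps 35, 28, 35, 28, 28, 35 days.
Each is the last Tuesday of its month (at least one falls on the 29th or later, ruling out '4th Tuesday').
December 2010 ends with Tuesday 2010-12-28.
January 2011 ends with Tuesday 2011-01-25.
Last Tuesday of February 2011: 2011-02-22.

2010-12-28, 2011-01-25, 2011-02-22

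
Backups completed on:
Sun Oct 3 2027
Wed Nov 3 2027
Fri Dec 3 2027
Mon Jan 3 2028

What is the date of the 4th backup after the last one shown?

Wed May 3 2028

Each date is the 3rd; the gaps (31, 30, 31) track the month lengths.
The rule is the 3rd of each month.
Next: February 2028 → Thu Feb 3 2028.
Next: March 2028 → Fri Mar 3 2028.
Next: April 2028 → Mon Apr 3 2028.
May 2028: Wed May 3 2028.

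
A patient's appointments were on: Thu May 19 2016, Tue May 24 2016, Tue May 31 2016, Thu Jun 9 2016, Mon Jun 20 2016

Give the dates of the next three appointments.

The spacing grows by 2 each time: 5, 7, 9, 11 days.
Next gap: 13 days. Mon Jun 20 2016 + 13 days = Sun Jul 3 2016.
Next gap: 15 days. Sun Jul 3 2016 + 15 days = Mon Jul 18 2016.
Next gap: 17 days. Mon Jul 18 2016 + 17 days = Thu Aug 4 2016.

Sun Jul 3 2016, Mon Jul 18 2016, Thu Aug 4 2016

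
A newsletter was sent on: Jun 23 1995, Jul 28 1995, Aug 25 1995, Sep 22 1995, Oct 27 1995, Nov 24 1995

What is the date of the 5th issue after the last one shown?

Apr 26 1996

Gaps: 35, 28, 28, 35, 28 days — a mix of 28 and 35. Every date is a Friday.
Each is the 4th Friday of its month.
December 1995 — 4th Friday is Dec 22 1995.
January 1996 — 4th Friday is Jan 26 1996.
4th Friday of February 1996: Feb 23 1996.
4th Friday of March 1996: Mar 22 1996.
4th Friday of April 1996: Apr 26 1996.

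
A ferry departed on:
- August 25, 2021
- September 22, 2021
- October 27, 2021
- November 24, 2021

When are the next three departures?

December 22, 2021; January 26, 2022; February 23, 2022

Gaps: 28, 35, 28 days — a mix of 28 and 35. Every date is a Wednesday.
Each is the 4th Wednesday of its month.
December 2021 — 4th Wednesday is December 22, 2021.
January 2022 — 4th Wednesday is January 26, 2022.
February 2022 — 4th Wednesday is February 23, 2022.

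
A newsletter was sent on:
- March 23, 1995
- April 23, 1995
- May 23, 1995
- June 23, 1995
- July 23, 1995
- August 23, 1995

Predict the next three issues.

The day-of-month is always 23 (31, 30, 31, 30, 31 days between events).
So this recurs on the 23rd of each month.
Next: September 1995 → September 23, 1995.
October 1995: October 23, 1995.
November 1995: November 23, 1995.

September 23, 1995; October 23, 1995; November 23, 1995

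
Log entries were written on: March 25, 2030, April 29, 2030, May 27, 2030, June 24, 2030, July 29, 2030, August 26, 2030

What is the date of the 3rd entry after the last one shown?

November 25, 2030

Every date is a Monday; gaps 35, 28, 28, 35, 28 days.
Each is the last Monday of its month (at least one falls on the 29th or later, ruling out '4th Monday').
Last Monday of September 2030: September 30, 2030.
Last Monday of October 2030: October 28, 2030.
November 2030 ends with Monday November 25, 2030.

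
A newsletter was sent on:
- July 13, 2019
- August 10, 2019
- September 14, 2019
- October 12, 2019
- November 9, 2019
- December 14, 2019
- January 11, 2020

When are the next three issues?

These are Saturdays at 28- or 35-day spacing (28, 35, 28, 28, 35, 28).
The pattern: 2nd Saturday of the month.
February 2020 — 2nd Saturday is February 8, 2020.
2nd Saturday of March 2020: March 14, 2020.
2nd Saturday of April 2020: April 11, 2020.

February 8, 2020; March 14, 2020; April 11, 2020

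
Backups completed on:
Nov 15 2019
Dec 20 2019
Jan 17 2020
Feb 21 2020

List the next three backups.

Mar 20 2020, Apr 17 2020, May 15 2020

Gaps: 35, 28, 35 days — a mix of 28 and 35. Every date is a Friday.
Each is the 3rd Friday of its month.
March 2020 — 3rd Friday is Mar 20 2020.
April 2020 — 3rd Friday is Apr 17 2020.
May 2020 — 3rd Friday is May 15 2020.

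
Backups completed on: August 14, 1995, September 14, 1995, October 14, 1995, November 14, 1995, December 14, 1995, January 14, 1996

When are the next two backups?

Gaps: 31, 30, 31, 30, 31 days — not constant. Every event is on the 14th of the month.
Pattern: the 14th of each month.
February 1996: February 14, 1996.
March 1996: March 14, 1996.

February 14, 1996; March 14, 1996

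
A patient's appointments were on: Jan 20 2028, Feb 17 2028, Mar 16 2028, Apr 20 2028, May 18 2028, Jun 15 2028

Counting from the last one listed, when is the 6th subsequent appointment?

All dates are Thursdays, 28, 28, 35, 28, 28 days apart.
Specifically, the 3rd Thursday of each month.
July 2028 — 3rd Thursday is Jul 20 2028.
August 2028 — 3rd Thursday is Aug 17 2028.
September 2028 — 3rd Thursday is Sep 21 2028.
October 2028 — 3rd Thursday is Oct 19 2028.
3rd Thursday of November 2028: Nov 16 2028.
3rd Thursday of December 2028: Dec 21 2028.

Dec 21 2028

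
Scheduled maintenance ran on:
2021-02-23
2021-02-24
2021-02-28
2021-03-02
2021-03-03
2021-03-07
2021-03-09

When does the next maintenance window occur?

Gaps: 1, 4, 2, 1, 4, 2 days — not constant, but cyclic with period 3.
The events fall on every Tuesday, Wednesday and Sunday.
The following Wednesday is 2021-03-10.

2021-03-10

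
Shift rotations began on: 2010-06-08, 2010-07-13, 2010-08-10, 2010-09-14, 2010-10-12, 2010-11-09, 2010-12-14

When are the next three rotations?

All dates are Tuesdays, 35, 28, 35, 28, 28, 35 days apart.
Specifically, the 2nd Tuesday of each month.
January 2011 — 2nd Tuesday is 2011-01-11.
February 2011 — 2nd Tuesday is 2011-02-08.
2nd Tuesday of March 2011: 2011-03-08.

2011-01-11, 2011-02-08, 2011-03-08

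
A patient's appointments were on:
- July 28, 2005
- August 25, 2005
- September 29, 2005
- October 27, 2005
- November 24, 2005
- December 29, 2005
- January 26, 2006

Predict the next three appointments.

February 23, 2006; March 30, 2006; April 27, 2006

These are Thursdays with 28, 35, 28, 28, 35, 28-day gaps.
Each is the final Thursday of its month — September 29, 2005 is past the 28th, so '4th Thursday' doesn't fit.
Last Thursday of February 2006: February 23, 2006.
March 2006 ends with Thursday March 30, 2006.
Last Thursday of April 2006: April 27, 2006.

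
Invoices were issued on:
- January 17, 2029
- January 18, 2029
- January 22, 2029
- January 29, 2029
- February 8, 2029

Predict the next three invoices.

February 21, 2029; March 9, 2029; March 28, 2029

Intervals are 1, 4, 7, 10 days — an arithmetic progression with common difference 3.
Next gap: 13 days. February 8, 2029 + 13 days = February 21, 2029.
Next gap: 16 days. February 21, 2029 + 16 days = March 9, 2029.
Next gap: 19 days. March 9, 2029 + 19 days = March 28, 2029.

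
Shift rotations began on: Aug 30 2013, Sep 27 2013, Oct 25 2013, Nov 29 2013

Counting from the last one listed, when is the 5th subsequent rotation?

All Fridays; the gaps (28, 28, 35) vary with month length.
This is the last Friday of each month.
December 2013 ends with Friday Dec 27 2013.
January 2014 ends with Friday Jan 31 2014.
February 2014 ends with Friday Feb 28 2014.
Last Friday of March 2014: Mar 28 2014.
April 2014 ends with Friday Apr 25 2014.

Apr 25 2014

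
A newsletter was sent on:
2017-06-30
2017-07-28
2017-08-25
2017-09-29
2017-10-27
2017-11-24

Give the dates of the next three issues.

Every date is a Friday; gaps 28, 28, 35, 28, 28 days.
Each is the last Friday of its month (at least one falls on the 29th or later, ruling out '4th Friday').
Last Friday of December 2017: 2017-12-29.
January 2018 ends with Friday 2018-01-26.
February 2018 ends with Friday 2018-02-23.

2017-12-29, 2018-01-26, 2018-02-23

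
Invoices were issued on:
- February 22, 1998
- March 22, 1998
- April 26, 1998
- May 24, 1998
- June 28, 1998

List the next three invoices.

July 26, 1998; August 23, 1998; September 27, 1998

All dates are Sundays, 28, 35, 28, 35 days apart.
Specifically, the 4th Sunday of each month.
4th Sunday of July 1998: July 26, 1998.
4th Sunday of August 1998: August 23, 1998.
4th Sunday of September 1998: September 27, 1998.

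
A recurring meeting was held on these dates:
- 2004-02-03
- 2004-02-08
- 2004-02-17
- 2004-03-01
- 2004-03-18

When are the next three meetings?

2004-04-08, 2004-05-03, 2004-06-01

Gaps: 5, 9, 13, 17 days — each gap is 4 larger than the previous one.
Next gap: 21 days. 2004-03-18 + 21 days = 2004-04-08.
Next gap: 25 days. 2004-04-08 + 25 days = 2004-05-03.
Next gap: 29 days. 2004-05-03 + 29 days = 2004-06-01.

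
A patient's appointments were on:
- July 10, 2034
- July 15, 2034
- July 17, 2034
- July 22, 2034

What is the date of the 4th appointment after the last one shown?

Every event lands on a Monday or Saturday (gaps cycle 5, 2, 5).
So the schedule is: every Monday and Saturday.
The following Monday is July 24, 2034.
The following Saturday is July 29, 2034.
The following Monday is July 31, 2034.
The following Saturday is August 5, 2034.

August 5, 2034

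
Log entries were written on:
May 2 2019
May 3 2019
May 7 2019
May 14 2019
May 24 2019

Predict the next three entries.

Intervals are 1, 4, 7, 10 days — an arithmetic progression with common difference 3.
Next gap: 13 days. May 24 2019 + 13 days = Jun 6 2019.
Next gap: 16 days. Jun 6 2019 + 16 days = Jun 22 2019.
Next gap: 19 days. Jun 22 2019 + 19 days = Jul 11 2019.

Jun 6 2019, Jun 22 2019, Jul 11 2019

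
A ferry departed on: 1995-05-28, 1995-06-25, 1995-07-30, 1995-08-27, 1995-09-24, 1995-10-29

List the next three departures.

All Sundays; the gaps (28, 35, 28, 28, 35) vary with month length.
This is the last Sunday of each month.
November 1995 ends with Sunday 1995-11-26.
Last Sunday of December 1995: 1995-12-31.
Last Sunday of January 1996: 1996-01-28.

1995-11-26, 1995-12-31, 1996-01-28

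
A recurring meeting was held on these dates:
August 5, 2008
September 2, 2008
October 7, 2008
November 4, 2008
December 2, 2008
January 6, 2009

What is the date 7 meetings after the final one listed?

These are Tuesdays at 28- or 35-day spacing (28, 35, 28, 28, 35).
The pattern: 1st Tuesday of the month.
1st Tuesday of February 2009: February 3, 2009.
1st Tuesday of March 2009: March 3, 2009.
1st Tuesday of April 2009: April 7, 2009.
1st Tuesday of May 2009: May 5, 2009.
June 2009 — 1st Tuesday is June 2, 2009.
1st Tuesday of July 2009: July 7, 2009.
1st Tuesday of August 2009: August 4, 2009.

August 4, 2009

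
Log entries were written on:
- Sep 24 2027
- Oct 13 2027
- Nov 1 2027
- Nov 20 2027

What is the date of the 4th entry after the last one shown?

Feb 4 2028

The spacing is 19, 19, 19 days — always 19 days.
Nov 20 2027 + 19 days = Dec 9 2027.
Dec 9 2027 + 19 days = Dec 28 2027.
Dec 28 2027 + 19 days = Jan 16 2028.
Jan 16 2028 + 19 days = Feb 4 2028.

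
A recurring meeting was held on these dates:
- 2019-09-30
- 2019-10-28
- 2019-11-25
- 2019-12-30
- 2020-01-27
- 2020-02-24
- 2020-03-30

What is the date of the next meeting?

2020-04-27

All Mondays; the gaps (28, 28, 35, 28, 28, 35) vary with month length.
This is the last Monday of each month.
Last Monday of April 2020: 2020-04-27.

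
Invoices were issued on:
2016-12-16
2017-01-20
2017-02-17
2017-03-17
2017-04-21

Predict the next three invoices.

2017-05-19, 2017-06-16, 2017-07-21

All dates are Fridays, 35, 28, 28, 35 days apart.
Specifically, the 3rd Friday of each month.
3rd Friday of May 2017: 2017-05-19.
3rd Friday of June 2017: 2017-06-16.
3rd Friday of July 2017: 2017-07-21.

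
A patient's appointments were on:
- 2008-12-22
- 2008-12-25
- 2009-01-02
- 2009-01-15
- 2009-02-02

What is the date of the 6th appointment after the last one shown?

2009-09-03

Gaps: 3, 8, 13, 18 days — each gap is 5 larger than the previous one.
Next gap: 23 days. 2009-02-02 + 23 days = 2009-02-25.
Next gap: 28 days. 2009-02-25 + 28 days = 2009-03-25.
Next gap: 33 days. 2009-03-25 + 33 days = 2009-04-27.
Next gap: 38 days. 2009-04-27 + 38 days = 2009-06-04.
Next gap: 43 days. 2009-06-04 + 43 days = 2009-07-17.
Next gap: 48 days. 2009-07-17 + 48 days = 2009-09-03.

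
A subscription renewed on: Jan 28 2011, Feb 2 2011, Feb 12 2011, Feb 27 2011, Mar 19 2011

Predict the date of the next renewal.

Apr 13 2011

Intervals are 5, 10, 15, 20 days — an arithmetic progression with common difference 5.
Next gap: 25 days. Mar 19 2011 + 25 days = Apr 13 2011.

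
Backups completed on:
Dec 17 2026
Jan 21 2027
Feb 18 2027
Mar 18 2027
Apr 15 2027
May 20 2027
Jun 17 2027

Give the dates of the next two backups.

Jul 15 2027, Aug 19 2027

These are Thursdays at 28- or 35-day spacing (35, 28, 28, 28, 35, 28).
The pattern: 3rd Thursday of the month.
July 2027 — 3rd Thursday is Jul 15 2027.
August 2027 — 3rd Thursday is Aug 19 2027.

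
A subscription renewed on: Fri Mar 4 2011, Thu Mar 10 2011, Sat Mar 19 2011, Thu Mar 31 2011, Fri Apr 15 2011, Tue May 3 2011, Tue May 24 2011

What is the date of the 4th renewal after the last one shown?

Thu Sep 15 2011

The spacing grows by 3 each time: 6, 9, 12, 15, 18, 21 days.
Next gap: 24 days. Tue May 24 2011 + 24 days = Fri Jun 17 2011.
Next gap: 27 days. Fri Jun 17 2011 + 27 days = Thu Jul 14 2011.
Next gap: 30 days. Thu Jul 14 2011 + 30 days = Sat Aug 13 2011.
Next gap: 33 days. Sat Aug 13 2011 + 33 days = Thu Sep 15 2011.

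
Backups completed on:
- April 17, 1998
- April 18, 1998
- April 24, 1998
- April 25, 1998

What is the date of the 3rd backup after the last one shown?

May 8, 1998

The gap pattern 1, 6, 1 repeats every 2 events.
These are the Fridays and Saturdays of each week.
Next Friday: May 1, 1998.
Next Saturday: May 2, 1998.
Next Friday: May 8, 1998.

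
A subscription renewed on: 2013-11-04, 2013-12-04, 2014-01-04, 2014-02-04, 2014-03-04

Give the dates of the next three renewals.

Gaps: 30, 31, 31, 28 days — not constant. Every event is on the 4th of the month.
Pattern: the 4th of each month.
April 2014: 2014-04-04.
May 2014: 2014-05-04.
Next: June 2014 → 2014-06-04.

2014-04-04, 2014-05-04, 2014-06-04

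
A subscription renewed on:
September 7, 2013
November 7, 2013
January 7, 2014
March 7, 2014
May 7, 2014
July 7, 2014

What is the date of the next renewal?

September 7, 2014

The day-of-month is always 7 (61, 61, 59, 61, 61 days between events).
So this recurs on the 7th of every 2 months.
Next: September 2014 → September 7, 2014.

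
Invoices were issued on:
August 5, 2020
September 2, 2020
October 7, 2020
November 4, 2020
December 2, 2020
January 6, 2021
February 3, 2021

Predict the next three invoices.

All dates are Wednesdays, 28, 35, 28, 28, 35, 28 days apart.
Specifically, the 1st Wednesday of each month.
1st Wednesday of March 2021: March 3, 2021.
1st Wednesday of April 2021: April 7, 2021.
1st Wednesday of May 2021: May 5, 2021.

March 3, 2021; April 7, 2021; May 5, 2021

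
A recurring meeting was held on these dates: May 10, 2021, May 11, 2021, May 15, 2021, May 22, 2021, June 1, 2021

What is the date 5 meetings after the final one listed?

September 4, 2021

Intervals are 1, 4, 7, 10 days — an arithmetic progression with common difference 3.
Next gap: 13 days. June 1, 2021 + 13 days = June 14, 2021.
Next gap: 16 days. June 14, 2021 + 16 days = June 30, 2021.
Next gap: 19 days. June 30, 2021 + 19 days = July 19, 2021.
Next gap: 22 days. July 19, 2021 + 22 days = August 10, 2021.
Next gap: 25 days. August 10, 2021 + 25 days = September 4, 2021.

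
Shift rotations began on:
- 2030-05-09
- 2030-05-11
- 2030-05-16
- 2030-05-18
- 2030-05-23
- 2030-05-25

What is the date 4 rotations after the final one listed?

2030-06-08

Gaps: 2, 5, 2, 5, 2 days — not constant, but cyclic with period 2.
The events fall on every Thursday and Saturday.
Next Thursday: 2030-05-30.
The following Saturday is 2030-06-01.
Next Thursday: 2030-06-06.
Next Saturday: 2030-06-08.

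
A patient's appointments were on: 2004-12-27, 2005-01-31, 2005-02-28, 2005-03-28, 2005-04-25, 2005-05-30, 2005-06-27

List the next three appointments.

2005-07-25, 2005-08-29, 2005-09-26

Every date is a Monday; gaps 35, 28, 28, 28, 35, 28 days.
Each is the last Monday of its month (at least one falls on the 29th or later, ruling out '4th Monday').
July 2005 ends with Monday 2005-07-25.
August 2005 ends with Monday 2005-08-29.
Last Monday of September 2005: 2005-09-26.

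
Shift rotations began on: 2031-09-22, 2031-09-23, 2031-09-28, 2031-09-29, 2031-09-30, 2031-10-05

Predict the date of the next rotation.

2031-10-06

Gaps: 1, 5, 1, 1, 5 days — not constant, but cyclic with period 3.
The events fall on every Monday, Tuesday and Sunday.
Next Monday: 2031-10-06.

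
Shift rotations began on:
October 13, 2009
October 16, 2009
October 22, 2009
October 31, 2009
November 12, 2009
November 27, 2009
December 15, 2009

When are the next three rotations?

January 5, 2010; January 29, 2010; February 25, 2010

Gaps: 3, 6, 9, 12, 15, 18 days — each gap is 3 larger than the previous one.
Next gap: 21 days. December 15, 2009 + 21 days = January 5, 2010.
Next gap: 24 days. January 5, 2010 + 24 days = January 29, 2010.
Next gap: 27 days. January 29, 2010 + 27 days = February 25, 2010.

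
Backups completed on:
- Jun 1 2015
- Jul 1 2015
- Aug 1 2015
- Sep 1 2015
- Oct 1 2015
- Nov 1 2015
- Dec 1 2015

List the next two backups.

Each date is the 1st; the gaps (30, 31, 31, 30, 31, 30) track the month lengths.
The rule is the 1st of each month.
Next: January 2016 → Jan 1 2016.
Next: February 2016 → Feb 1 2016.

Jan 1 2016, Feb 1 2016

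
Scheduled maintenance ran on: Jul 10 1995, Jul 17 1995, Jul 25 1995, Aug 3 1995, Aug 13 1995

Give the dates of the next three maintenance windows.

Aug 24 1995, Sep 5 1995, Sep 18 1995

Gaps: 7, 8, 9, 10 days — each gap is 1 larger than the previous one.
Next gap: 11 days. Aug 13 1995 + 11 days = Aug 24 1995.
Next gap: 12 days. Aug 24 1995 + 12 days = Sep 5 1995.
Next gap: 13 days. Sep 5 1995 + 13 days = Sep 18 1995.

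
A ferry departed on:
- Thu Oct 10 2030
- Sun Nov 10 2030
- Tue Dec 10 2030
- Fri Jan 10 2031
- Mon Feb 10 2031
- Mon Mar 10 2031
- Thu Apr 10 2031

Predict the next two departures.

Sat May 10 2031, Tue Jun 10 2031

The day-of-month is always 10 (31, 30, 31, 31, 28, 31 days between events).
So this recurs on the 10th of each month.
May 2031: Sat May 10 2031.
June 2031: Tue Jun 10 2031.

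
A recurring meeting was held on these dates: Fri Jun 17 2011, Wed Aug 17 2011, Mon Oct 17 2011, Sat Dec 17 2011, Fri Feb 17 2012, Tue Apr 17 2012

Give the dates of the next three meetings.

The day-of-month is always 17 (61, 61, 61, 62, 60 days between events).
So this recurs on the 17th of every 2 months.
Next: June 2012 → Sun Jun 17 2012.
August 2012: Fri Aug 17 2012.
October 2012: Wed Oct 17 2012.

Sun Jun 17 2012, Fri Aug 17 2012, Wed Oct 17 2012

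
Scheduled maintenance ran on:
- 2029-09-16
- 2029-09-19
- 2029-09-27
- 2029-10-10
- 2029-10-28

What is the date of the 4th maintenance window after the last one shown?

2030-02-27

Intervals are 3, 8, 13, 18 days — an arithmetic progression with common difference 5.
Next gap: 23 days. 2029-10-28 + 23 days = 2029-11-20.
Next gap: 28 days. 2029-11-20 + 28 days = 2029-12-18.
Next gap: 33 days. 2029-12-18 + 33 days = 2030-01-20.
Next gap: 38 days. 2030-01-20 + 38 days = 2030-02-27.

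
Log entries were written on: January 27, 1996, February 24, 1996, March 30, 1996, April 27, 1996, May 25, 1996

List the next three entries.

June 29, 1996; July 27, 1996; August 31, 1996

Every date is a Saturday; gaps 28, 35, 28, 28 days.
Each is the last Saturday of its month (at least one falls on the 29th or later, ruling out '4th Saturday').
June 1996 ends with Saturday June 29, 1996.
Last Saturday of July 1996: July 27, 1996.
August 1996 ends with Saturday August 31, 1996.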